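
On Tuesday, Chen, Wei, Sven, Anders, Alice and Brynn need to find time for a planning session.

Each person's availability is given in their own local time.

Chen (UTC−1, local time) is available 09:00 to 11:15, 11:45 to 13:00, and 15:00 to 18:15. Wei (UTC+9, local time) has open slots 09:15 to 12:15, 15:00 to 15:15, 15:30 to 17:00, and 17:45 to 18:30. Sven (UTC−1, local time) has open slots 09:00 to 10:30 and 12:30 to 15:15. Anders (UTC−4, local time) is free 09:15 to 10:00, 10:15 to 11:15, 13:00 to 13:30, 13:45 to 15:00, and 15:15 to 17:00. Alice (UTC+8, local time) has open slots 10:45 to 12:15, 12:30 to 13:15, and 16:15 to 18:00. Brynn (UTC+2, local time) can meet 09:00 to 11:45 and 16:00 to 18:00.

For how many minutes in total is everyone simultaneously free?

0 minutes

Chen → UTC: 10:00–12:15, 12:45–14:00, 16:00–19:15.
Wei → UTC: 00:15–03:15, 06:00–06:15, 06:30–08:00, 08:45–09:30.
Sven → UTC: 10:00–11:30, 13:30–16:15.
Anders → UTC: 13:15–14:00, 14:15–15:15, 17:00–17:30, 17:45–19:00, 19:15–21:00.
Alice → UTC: 02:45–04:15, 04:30–05:15, 08:15–10:00.
Brynn → UTC: 07:00–09:45, 14:00–16:00.
Chen ∩ Wei: (none).
Chen ∩ Wei ∩ Sven: (none).
Chen ∩ Wei ∩ Sven ∩ Anders: (none).
Chen ∩ Wei ∩ Sven ∩ Anders ∩ Alice: (none).
Chen ∩ Wei ∩ Sven ∩ Anders ∩ Alice ∩ Brynn: (none).
Total common minutes: 0.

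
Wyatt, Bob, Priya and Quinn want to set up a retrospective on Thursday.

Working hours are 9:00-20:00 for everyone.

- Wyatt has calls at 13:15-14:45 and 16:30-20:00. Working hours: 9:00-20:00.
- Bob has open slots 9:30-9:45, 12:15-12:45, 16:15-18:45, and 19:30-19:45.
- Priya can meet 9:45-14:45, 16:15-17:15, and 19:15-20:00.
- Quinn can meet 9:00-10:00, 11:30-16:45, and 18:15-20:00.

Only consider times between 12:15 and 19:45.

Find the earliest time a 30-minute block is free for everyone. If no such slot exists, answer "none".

Wyatt free within 09:00–20:00: 09:00–13:15, 14:45–16:30.
Wyatt ∩ Bob: 09:30–09:45, 12:15–12:45, 16:15–16:30.
Wyatt ∩ Bob ∩ Priya: 12:15–12:45, 16:15–16:30.
Wyatt ∩ Bob ∩ Priya ∩ Quinn: 12:15–12:45, 16:15–16:30.
Restricted to 12:15–19:45: 12:15–12:45, 16:15–16:30.
Windows ≥ 30 min: 12:15–12:45.
Earliest such window starts at 12:15.

12:15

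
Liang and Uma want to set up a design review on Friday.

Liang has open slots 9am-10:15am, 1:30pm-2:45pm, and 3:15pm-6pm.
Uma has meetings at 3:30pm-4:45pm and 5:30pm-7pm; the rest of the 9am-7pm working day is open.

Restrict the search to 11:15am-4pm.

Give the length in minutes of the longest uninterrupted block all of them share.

Uma free within 09:00–19:00: 09:00–15:30, 16:45–17:30.
Liang ∩ Uma: 09:00–10:15, 13:30–14:45, 15:15–15:30, 16:45–17:30.
Restricted to 11:15–16:00: 13:30–14:45, 15:15–15:30.
Common window lengths: 75, 15 min; longest is 75.

75 minutes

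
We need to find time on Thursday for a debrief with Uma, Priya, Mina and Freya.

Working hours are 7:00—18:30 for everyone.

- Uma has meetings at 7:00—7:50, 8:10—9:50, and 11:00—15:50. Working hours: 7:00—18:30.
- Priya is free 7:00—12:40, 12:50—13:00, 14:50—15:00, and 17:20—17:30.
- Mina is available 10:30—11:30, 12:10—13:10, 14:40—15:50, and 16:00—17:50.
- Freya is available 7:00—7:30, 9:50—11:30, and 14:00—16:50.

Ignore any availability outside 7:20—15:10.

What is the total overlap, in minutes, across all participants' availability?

Uma free within 07:00–18:30: 07:50–08:10, 09:50–11:00, 15:50–18:30.
Uma ∩ Priya: 07:50–08:10, 09:50–11:00, 17:20–17:30.
Uma ∩ Priya ∩ Mina: 10:30–11:00, 17:20–17:30.
Uma ∩ Priya ∩ Mina ∩ Freya: 10:30–11:00.
Restricted to 07:20–15:10: 10:30–11:00.
Total common minutes: 30.

30 minutes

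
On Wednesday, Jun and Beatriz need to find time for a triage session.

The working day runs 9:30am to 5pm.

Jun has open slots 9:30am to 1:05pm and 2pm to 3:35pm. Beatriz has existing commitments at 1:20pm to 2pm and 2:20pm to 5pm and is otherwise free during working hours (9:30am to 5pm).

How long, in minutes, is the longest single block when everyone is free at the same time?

215 minutes

Beatriz free within 09:30–17:00: 09:30–13:20, 14:00–14:20.
Jun ∩ Beatriz: 09:30–13:05, 14:00–14:20.
Common window lengths: 215, 20 min; longest is 215.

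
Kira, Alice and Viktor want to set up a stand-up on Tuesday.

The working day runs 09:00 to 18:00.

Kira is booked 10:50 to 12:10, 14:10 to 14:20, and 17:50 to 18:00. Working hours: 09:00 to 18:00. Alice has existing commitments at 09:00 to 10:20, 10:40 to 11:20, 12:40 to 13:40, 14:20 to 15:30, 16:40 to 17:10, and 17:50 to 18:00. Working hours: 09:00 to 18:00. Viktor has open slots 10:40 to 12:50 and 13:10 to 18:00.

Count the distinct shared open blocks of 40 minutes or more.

2

Kira free within 09:00–18:00: 09:00–10:50, 12:10–14:10, 14:20–17:50.
Alice free within 09:00–18:00: 10:20–10:40, 11:20–12:40, 13:40–14:20, 15:30–16:40, 17:10–17:50.
Kira ∩ Alice: 10:20–10:40, 12:10–12:40, 13:40–14:10, 15:30–16:40, 17:10–17:50.
Kira ∩ Alice ∩ Viktor: 12:10–12:40, 13:40–14:10, 15:30–16:40, 17:10–17:50.
Windows ≥ 40 min: 15:30–16:40, 17:10–17:50.
That's 2 windows.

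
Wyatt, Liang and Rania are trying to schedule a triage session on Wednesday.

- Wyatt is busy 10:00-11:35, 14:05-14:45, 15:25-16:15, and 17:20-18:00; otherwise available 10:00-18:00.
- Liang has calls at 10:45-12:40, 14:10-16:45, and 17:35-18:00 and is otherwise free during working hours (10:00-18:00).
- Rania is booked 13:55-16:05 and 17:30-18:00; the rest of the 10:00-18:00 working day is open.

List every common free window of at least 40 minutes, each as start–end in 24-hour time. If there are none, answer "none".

12:40–13:55

Wyatt free within 10:00–18:00: 11:35–14:05, 14:45–15:25, 16:15–17:20.
Liang free within 10:00–18:00: 10:00–10:45, 12:40–14:10, 16:45–17:35.
Rania free within 10:00–18:00: 10:00–13:55, 16:05–17:30.
Wyatt ∩ Liang: 12:40–14:05, 16:45–17:20.
Wyatt ∩ Liang ∩ Rania: 12:40–13:55, 16:45–17:20.
Windows ≥ 40 min: 12:40–13:55.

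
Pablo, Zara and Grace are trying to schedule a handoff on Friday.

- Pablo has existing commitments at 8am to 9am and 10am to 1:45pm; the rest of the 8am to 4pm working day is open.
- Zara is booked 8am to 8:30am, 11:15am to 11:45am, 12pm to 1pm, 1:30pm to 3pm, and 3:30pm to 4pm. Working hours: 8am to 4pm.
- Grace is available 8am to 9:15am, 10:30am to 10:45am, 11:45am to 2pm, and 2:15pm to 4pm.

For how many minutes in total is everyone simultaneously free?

Pablo free within 08:00–16:00: 09:00–10:00, 13:45–16:00.
Zara free within 08:00–16:00: 08:30–11:15, 11:45–12:00, 13:00–13:30, 15:00–15:30.
Pablo ∩ Zara: 09:00–10:00, 15:00–15:30.
Pablo ∩ Zara ∩ Grace: 09:00–09:15, 15:00–15:30.
Total common minutes: 15 + 30 = 45.

45 minutes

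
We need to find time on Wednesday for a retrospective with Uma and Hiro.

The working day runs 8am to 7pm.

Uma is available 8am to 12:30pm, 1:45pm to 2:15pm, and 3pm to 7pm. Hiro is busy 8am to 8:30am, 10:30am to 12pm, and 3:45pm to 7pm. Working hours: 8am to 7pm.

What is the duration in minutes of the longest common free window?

Hiro free within 08:00–19:00: 08:30–10:30, 12:00–15:45.
Uma ∩ Hiro: 08:30–10:30, 12:00–12:30, 13:45–14:15, 15:00–15:45.
Common window lengths: 120, 30, 30, 45 min; longest is 120.

120 minutes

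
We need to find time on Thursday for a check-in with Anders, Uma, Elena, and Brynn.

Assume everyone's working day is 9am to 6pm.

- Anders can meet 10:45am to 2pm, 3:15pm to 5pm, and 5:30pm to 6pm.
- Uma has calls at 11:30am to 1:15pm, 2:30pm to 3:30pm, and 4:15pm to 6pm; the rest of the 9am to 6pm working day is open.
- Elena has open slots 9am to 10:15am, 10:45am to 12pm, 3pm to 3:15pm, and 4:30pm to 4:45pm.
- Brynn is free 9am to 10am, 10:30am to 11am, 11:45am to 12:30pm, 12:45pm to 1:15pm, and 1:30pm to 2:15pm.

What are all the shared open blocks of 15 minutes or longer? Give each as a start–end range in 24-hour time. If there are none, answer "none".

10:45–11:00

Uma free within 09:00–18:00: 09:00–11:30, 13:15–14:30, 15:30–16:15.
Anders ∩ Uma: 10:45–11:30, 13:15–14:00, 15:30–16:15.
Anders ∩ Uma ∩ Elena: 10:45–11:30.
Anders ∩ Uma ∩ Elena ∩ Brynn: 10:45–11:00.
Windows ≥ 15 min: 10:45–11:00.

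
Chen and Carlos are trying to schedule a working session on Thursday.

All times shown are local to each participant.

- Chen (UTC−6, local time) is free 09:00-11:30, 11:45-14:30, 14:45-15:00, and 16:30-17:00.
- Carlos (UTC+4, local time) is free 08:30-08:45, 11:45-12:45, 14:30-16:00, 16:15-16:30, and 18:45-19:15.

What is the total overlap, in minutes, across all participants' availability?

Chen → UTC: 15:00–17:30, 17:45–20:30, 20:45–21:00, 22:30–23:00.
Carlos → UTC: 04:30–04:45, 07:45–08:45, 10:30–12:00, 12:15–12:30, 14:45–15:15.
Chen ∩ Carlos: 15:00–15:15.
Total common minutes: 15.

15 minutes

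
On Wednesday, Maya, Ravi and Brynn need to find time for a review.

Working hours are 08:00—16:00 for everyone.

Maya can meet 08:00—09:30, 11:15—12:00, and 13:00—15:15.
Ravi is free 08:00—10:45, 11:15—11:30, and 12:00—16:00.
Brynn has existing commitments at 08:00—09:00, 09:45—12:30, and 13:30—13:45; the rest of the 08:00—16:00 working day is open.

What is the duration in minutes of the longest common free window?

Brynn free within 08:00–16:00: 09:00–09:45, 12:30–13:30, 13:45–16:00.
Maya ∩ Ravi: 08:00–09:30, 11:15–11:30, 13:00–15:15.
Maya ∩ Ravi ∩ Brynn: 09:00–09:30, 13:00–13:30, 13:45–15:15.
Common window lengths: 30, 30, 90 min; longest is 90.

90 minutes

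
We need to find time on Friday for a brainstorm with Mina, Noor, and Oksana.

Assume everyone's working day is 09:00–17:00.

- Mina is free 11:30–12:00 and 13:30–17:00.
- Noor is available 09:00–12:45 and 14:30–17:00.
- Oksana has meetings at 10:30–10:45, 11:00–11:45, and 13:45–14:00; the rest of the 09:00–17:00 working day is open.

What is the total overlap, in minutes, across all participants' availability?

165 minutes

Oksana free within 09:00–17:00: 09:00–10:30, 10:45–11:00, 11:45–13:45, 14:00–17:00.
Mina ∩ Noor: 11:30–12:00, 14:30–17:00.
Mina ∩ Noor ∩ Oksana: 11:45–12:00, 14:30–17:00.
Total common minutes: 15 + 150 = 165.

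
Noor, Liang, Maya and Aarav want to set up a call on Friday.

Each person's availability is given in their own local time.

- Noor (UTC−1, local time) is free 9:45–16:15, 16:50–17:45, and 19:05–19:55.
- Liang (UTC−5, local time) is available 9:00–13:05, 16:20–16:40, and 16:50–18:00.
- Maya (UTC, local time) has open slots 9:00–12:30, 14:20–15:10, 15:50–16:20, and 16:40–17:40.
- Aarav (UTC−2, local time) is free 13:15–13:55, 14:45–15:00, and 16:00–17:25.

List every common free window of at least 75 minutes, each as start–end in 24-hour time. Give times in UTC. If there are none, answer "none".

Noor → UTC: 10:45–17:15, 17:50–18:45, 20:05–20:55.
Liang → UTC: 14:00–18:05, 21:20–21:40, 21:50–23:00.
Maya → UTC: 09:00–12:30, 14:20–15:10, 15:50–16:20, 16:40–17:40.
Aarav → UTC: 15:15–15:55, 16:45–17:00, 18:00–19:25.
Noor ∩ Liang: 14:00–17:15, 17:50–18:05.
Noor ∩ Liang ∩ Maya: 14:20–15:10, 15:50–16:20, 16:40–17:15.
Noor ∩ Liang ∩ Maya ∩ Aarav: 15:50–15:55, 16:45–17:00.
Windows ≥ 75 min: (none).

none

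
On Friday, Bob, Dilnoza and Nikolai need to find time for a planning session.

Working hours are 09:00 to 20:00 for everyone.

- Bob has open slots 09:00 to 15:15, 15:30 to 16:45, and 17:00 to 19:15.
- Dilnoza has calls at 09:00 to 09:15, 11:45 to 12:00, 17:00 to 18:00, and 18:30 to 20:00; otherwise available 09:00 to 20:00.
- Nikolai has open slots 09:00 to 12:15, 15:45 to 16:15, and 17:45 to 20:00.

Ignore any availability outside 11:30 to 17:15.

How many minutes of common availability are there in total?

Dilnoza free within 09:00–20:00: 09:15–11:45, 12:00–17:00, 18:00–18:30.
Bob ∩ Dilnoza: 09:15–11:45, 12:00–15:15, 15:30–16:45, 18:00–18:30.
Bob ∩ Dilnoza ∩ Nikolai: 09:15–11:45, 12:00–12:15, 15:45–16:15, 18:00–18:30.
Restricted to 11:30–17:15: 11:30–11:45, 12:00–12:15, 15:45–16:15.
Total common minutes: 15 + 15 + 30 = 60.

60 minutes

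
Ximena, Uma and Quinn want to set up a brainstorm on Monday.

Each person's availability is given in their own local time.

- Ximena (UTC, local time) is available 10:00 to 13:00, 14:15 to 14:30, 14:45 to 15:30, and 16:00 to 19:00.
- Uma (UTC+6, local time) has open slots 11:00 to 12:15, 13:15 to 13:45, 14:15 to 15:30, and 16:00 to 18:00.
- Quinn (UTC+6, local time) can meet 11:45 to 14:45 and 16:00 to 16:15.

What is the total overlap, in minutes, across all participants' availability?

Ximena → UTC: 10:00–13:00, 14:15–14:30, 14:45–15:30, 16:00–19:00.
Uma → UTC: 05:00–06:15, 07:15–07:45, 08:15–09:30, 10:00–12:00.
Quinn → UTC: 05:45–08:45, 10:00–10:15.
Ximena ∩ Uma: 10:00–12:00.
Ximena ∩ Uma ∩ Quinn: 10:00–10:15.
Total common minutes: 15.

15 minutes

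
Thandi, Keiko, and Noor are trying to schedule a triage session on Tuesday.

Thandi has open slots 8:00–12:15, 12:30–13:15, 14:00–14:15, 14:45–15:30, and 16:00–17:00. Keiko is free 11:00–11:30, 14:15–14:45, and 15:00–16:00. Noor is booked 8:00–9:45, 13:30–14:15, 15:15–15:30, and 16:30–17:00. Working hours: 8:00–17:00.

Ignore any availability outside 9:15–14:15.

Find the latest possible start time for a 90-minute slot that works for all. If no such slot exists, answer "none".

none

Noor free within 08:00–17:00: 09:45–13:30, 14:15–15:15, 15:30–16:30.
Thandi ∩ Keiko: 11:00–11:30, 15:00–15:30.
Thandi ∩ Keiko ∩ Noor: 11:00–11:30, 15:00–15:15.
Restricted to 09:15–14:15: 11:00–11:30.
Windows ≥ 90 min: (none).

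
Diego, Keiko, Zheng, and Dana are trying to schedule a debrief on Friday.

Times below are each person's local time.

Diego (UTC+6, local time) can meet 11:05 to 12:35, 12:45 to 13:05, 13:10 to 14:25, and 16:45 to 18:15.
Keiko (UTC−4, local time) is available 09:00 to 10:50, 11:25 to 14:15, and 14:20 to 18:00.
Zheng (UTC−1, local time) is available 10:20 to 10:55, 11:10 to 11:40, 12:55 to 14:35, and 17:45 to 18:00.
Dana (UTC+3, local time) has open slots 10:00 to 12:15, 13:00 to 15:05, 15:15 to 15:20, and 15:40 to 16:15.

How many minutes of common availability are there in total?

Diego → UTC: 05:05–06:35, 06:45–07:05, 07:10–08:25, 10:45–12:15.
Keiko → UTC: 13:00–14:50, 15:25–18:15, 18:20–22:00.
Zheng → UTC: 11:20–11:55, 12:10–12:40, 13:55–15:35, 18:45–19:00.
Dana → UTC: 07:00–09:15, 10:00–12:05, 12:15–12:20, 12:40–13:15.
Diego ∩ Keiko: (none).
Diego ∩ Keiko ∩ Zheng: (none).
Diego ∩ Keiko ∩ Zheng ∩ Dana: (none).
Total common minutes: 0.

0 minutes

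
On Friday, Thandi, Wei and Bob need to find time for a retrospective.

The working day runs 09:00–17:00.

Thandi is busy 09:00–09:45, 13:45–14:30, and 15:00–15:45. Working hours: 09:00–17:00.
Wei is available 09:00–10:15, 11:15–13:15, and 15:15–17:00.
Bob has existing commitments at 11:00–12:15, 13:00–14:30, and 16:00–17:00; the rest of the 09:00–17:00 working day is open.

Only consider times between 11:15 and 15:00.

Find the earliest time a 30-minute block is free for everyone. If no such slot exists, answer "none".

Thandi free within 09:00–17:00: 09:45–13:45, 14:30–15:00, 15:45–17:00.
Bob free within 09:00–17:00: 09:00–11:00, 12:15–13:00, 14:30–16:00.
Thandi ∩ Wei: 09:45–10:15, 11:15–13:15, 15:45–17:00.
Thandi ∩ Wei ∩ Bob: 09:45–10:15, 12:15–13:00, 15:45–16:00.
Restricted to 11:15–15:00: 12:15–13:00.
Windows ≥ 30 min: 12:15–13:00.
Earliest such window starts at 12:15.

12:15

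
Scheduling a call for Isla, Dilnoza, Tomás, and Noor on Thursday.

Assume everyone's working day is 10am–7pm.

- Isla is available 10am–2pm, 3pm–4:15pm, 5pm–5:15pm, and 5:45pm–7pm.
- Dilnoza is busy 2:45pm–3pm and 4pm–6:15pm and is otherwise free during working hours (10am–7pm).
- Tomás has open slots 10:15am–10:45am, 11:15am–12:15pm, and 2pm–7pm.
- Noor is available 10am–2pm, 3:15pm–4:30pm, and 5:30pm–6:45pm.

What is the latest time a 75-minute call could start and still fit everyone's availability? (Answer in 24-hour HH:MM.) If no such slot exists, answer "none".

none

Dilnoza free within 10:00–19:00: 10:00–14:45, 15:00–16:00, 18:15–19:00.
Isla ∩ Dilnoza: 10:00–14:00, 15:00–16:00, 18:15–19:00.
Isla ∩ Dilnoza ∩ Tomás: 10:15–10:45, 11:15–12:15, 15:00–16:00, 18:15–19:00.
Isla ∩ Dilnoza ∩ Tomás ∩ Noor: 10:15–10:45, 11:15–12:15, 15:15–16:00, 18:15–18:45.
Windows ≥ 75 min: (none).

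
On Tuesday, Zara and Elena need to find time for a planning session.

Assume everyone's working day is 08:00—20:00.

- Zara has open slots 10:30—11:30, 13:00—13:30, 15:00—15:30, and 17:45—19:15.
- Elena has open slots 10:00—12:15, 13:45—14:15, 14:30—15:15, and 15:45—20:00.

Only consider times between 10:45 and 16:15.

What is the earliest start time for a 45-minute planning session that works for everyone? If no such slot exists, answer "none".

Zara ∩ Elena: 10:30–11:30, 15:00–15:15, 17:45–19:15.
Restricted to 10:45–16:15: 10:45–11:30, 15:00–15:15.
Windows ≥ 45 min: 10:45–11:30.
Earliest such window starts at 10:45.

10:45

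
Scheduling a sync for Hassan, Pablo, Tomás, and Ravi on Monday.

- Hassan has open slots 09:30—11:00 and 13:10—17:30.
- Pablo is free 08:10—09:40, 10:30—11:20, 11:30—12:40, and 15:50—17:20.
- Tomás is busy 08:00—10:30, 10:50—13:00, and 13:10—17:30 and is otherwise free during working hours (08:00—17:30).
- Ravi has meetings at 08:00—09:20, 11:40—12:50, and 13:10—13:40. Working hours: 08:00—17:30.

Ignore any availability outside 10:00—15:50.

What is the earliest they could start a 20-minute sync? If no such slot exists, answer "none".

10:30

Tomás free within 08:00–17:30: 10:30–10:50, 13:00–13:10.
Ravi free within 08:00–17:30: 09:20–11:40, 12:50–13:10, 13:40–17:30.
Hassan ∩ Pablo: 09:30–09:40, 10:30–11:00, 15:50–17:20.
Hassan ∩ Pablo ∩ Tomás: 10:30–10:50.
Hassan ∩ Pablo ∩ Tomás ∩ Ravi: 10:30–10:50.
Restricted to 10:00–15:50: 10:30–10:50.
Windows ≥ 20 min: 10:30–10:50.
Earliest such window starts at 10:30.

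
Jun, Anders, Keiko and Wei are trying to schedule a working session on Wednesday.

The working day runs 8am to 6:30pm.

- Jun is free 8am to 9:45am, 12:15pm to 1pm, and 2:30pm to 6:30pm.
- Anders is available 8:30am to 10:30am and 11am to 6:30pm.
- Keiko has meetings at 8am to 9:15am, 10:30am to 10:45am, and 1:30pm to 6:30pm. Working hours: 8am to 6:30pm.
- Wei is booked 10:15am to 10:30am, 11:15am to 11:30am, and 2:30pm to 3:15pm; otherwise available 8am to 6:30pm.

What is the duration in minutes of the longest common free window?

Keiko free within 08:00–18:30: 09:15–10:30, 10:45–13:30.
Wei free within 08:00–18:30: 08:00–10:15, 10:30–11:15, 11:30–14:30, 15:15–18:30.
Jun ∩ Anders: 08:30–09:45, 12:15–13:00, 14:30–18:30.
Jun ∩ Anders ∩ Keiko: 09:15–09:45, 12:15–13:00.
Jun ∩ Anders ∩ Keiko ∩ Wei: 09:15–09:45, 12:15–13:00.
Common window lengths: 30, 45 min; longest is 45.

45 minutes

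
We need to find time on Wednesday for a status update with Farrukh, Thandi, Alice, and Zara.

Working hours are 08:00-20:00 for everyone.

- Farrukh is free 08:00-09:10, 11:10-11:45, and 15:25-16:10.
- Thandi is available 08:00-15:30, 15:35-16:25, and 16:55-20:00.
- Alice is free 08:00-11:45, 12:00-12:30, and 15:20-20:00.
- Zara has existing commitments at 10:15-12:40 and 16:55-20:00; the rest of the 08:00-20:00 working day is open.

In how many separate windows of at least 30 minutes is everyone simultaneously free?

Zara free within 08:00–20:00: 08:00–10:15, 12:40–16:55.
Farrukh ∩ Thandi: 08:00–09:10, 11:10–11:45, 15:25–15:30, 15:35–16:10.
Farrukh ∩ Thandi ∩ Alice: 08:00–09:10, 11:10–11:45, 15:25–15:30, 15:35–16:10.
Farrukh ∩ Thandi ∩ Alice ∩ Zara: 08:00–09:10, 15:25–15:30, 15:35–16:10.
Windows ≥ 30 min: 08:00–09:10, 15:35–16:10.
That's 2 windows.

2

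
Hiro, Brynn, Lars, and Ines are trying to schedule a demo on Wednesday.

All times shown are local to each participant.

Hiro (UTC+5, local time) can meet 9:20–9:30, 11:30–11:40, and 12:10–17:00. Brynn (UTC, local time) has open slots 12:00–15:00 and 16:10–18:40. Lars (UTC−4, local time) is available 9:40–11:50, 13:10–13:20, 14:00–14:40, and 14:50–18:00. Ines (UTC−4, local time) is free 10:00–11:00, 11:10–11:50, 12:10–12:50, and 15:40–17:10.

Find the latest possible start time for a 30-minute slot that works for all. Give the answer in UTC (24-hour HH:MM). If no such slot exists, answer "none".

Hiro → UTC: 04:20–04:30, 06:30–06:40, 07:10–12:00.
Brynn → UTC: 12:00–15:00, 16:10–18:40.
Lars → UTC: 13:40–15:50, 17:10–17:20, 18:00–18:40, 18:50–22:00.
Ines → UTC: 14:00–15:00, 15:10–15:50, 16:10–16:50, 19:40–21:10.
Hiro ∩ Brynn: (none).
Hiro ∩ Brynn ∩ Lars: (none).
Hiro ∩ Brynn ∩ Lars ∩ Ines: (none).
Windows ≥ 30 min: (none).

none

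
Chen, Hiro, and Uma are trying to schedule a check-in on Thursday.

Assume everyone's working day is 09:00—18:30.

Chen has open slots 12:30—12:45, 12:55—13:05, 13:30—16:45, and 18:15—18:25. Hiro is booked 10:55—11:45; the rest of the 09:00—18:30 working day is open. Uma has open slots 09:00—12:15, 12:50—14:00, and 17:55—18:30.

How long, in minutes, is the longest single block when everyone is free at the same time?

Hiro free within 09:00–18:30: 09:00–10:55, 11:45–18:30.
Chen ∩ Hiro: 12:30–12:45, 12:55–13:05, 13:30–16:45, 18:15–18:25.
Chen ∩ Hiro ∩ Uma: 12:55–13:05, 13:30–14:00, 18:15–18:25.
Common window lengths: 10, 30, 10 min; longest is 30.

30 minutes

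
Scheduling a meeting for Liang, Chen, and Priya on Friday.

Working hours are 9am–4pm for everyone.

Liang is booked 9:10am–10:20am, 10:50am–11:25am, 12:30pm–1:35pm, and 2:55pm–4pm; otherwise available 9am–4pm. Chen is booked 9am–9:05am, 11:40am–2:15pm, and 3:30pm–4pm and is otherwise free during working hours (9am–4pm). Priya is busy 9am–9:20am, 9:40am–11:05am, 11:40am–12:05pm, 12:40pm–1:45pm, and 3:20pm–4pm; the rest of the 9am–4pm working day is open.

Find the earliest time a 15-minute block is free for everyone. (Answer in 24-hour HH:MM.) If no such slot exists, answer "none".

Liang free within 09:00–16:00: 09:00–09:10, 10:20–10:50, 11:25–12:30, 13:35–14:55.
Chen free within 09:00–16:00: 09:05–11:40, 14:15–15:30.
Priya free within 09:00–16:00: 09:20–09:40, 11:05–11:40, 12:05–12:40, 13:45–15:20.
Liang ∩ Chen: 09:05–09:10, 10:20–10:50, 11:25–11:40, 14:15–14:55.
Liang ∩ Chen ∩ Priya: 11:25–11:40, 14:15–14:55.
Windows ≥ 15 min: 11:25–11:40, 14:15–14:55.
Earliest such window starts at 11:25.

11:25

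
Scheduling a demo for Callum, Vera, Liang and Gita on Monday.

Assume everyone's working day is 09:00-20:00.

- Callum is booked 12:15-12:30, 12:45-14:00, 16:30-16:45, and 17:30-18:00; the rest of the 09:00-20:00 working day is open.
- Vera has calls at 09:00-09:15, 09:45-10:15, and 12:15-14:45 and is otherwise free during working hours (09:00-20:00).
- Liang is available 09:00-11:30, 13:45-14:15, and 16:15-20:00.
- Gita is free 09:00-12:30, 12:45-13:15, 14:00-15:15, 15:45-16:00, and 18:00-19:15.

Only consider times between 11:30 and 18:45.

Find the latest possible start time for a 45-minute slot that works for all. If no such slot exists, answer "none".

18:00

Callum free within 09:00–20:00: 09:00–12:15, 12:30–12:45, 14:00–16:30, 16:45–17:30, 18:00–20:00.
Vera free within 09:00–20:00: 09:15–09:45, 10:15–12:15, 14:45–20:00.
Callum ∩ Vera: 09:15–09:45, 10:15–12:15, 14:45–16:30, 16:45–17:30, 18:00–20:00.
Callum ∩ Vera ∩ Liang: 09:15–09:45, 10:15–11:30, 16:15–16:30, 16:45–17:30, 18:00–20:00.
Callum ∩ Vera ∩ Liang ∩ Gita: 09:15–09:45, 10:15–11:30, 18:00–19:15.
Restricted to 11:30–18:45: 18:00–18:45.
Windows ≥ 45 min: 18:00–18:45.
Latest start in the last window 18:00–18:45 is 18:45 − 45 min = 18:00.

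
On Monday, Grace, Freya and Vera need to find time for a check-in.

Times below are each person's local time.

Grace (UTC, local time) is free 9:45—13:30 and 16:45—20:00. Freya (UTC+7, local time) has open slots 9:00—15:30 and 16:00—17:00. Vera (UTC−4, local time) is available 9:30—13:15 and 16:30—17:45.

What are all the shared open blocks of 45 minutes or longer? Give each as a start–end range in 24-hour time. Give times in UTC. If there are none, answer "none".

none

Grace → UTC: 09:45–13:30, 16:45–20:00.
Freya → UTC: 02:00–08:30, 09:00–10:00.
Vera → UTC: 13:30–17:15, 20:30–21:45.
Grace ∩ Freya: 09:45–10:00.
Grace ∩ Freya ∩ Vera: (none).
Windows ≥ 45 min: (none).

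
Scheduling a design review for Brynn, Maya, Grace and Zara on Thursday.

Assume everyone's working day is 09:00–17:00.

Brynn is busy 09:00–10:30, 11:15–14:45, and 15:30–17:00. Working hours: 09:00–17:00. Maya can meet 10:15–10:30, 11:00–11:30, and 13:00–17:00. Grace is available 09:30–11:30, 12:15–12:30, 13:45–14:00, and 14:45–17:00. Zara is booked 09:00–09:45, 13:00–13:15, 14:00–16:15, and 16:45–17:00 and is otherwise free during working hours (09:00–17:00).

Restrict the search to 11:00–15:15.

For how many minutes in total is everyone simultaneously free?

15 minutes

Brynn free within 09:00–17:00: 10:30–11:15, 14:45–15:30.
Zara free within 09:00–17:00: 09:45–13:00, 13:15–14:00, 16:15–16:45.
Brynn ∩ Maya: 11:00–11:15, 14:45–15:30.
Brynn ∩ Maya ∩ Grace: 11:00–11:15, 14:45–15:30.
Brynn ∩ Maya ∩ Grace ∩ Zara: 11:00–11:15.
Restricted to 11:00–15:15: 11:00–11:15.
Total common minutes: 15.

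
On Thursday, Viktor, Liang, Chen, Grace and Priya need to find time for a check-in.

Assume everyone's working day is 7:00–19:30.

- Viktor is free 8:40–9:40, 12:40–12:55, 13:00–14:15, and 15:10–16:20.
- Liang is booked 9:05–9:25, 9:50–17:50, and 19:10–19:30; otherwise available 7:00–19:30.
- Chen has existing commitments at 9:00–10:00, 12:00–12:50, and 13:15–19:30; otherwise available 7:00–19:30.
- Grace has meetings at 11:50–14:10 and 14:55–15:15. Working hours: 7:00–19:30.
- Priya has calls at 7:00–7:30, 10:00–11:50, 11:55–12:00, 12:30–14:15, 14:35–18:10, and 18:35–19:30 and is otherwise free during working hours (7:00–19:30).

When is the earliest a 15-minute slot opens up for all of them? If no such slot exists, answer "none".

08:40

Liang free within 07:00–19:30: 07:00–09:05, 09:25–09:50, 17:50–19:10.
Chen free within 07:00–19:30: 07:00–09:00, 10:00–12:00, 12:50–13:15.
Grace free within 07:00–19:30: 07:00–11:50, 14:10–14:55, 15:15–19:30.
Priya free within 07:00–19:30: 07:30–10:00, 11:50–11:55, 12:00–12:30, 14:15–14:35, 18:10–18:35.
Viktor ∩ Liang: 08:40–09:05, 09:25–09:40.
Viktor ∩ Liang ∩ Chen: 08:40–09:00.
Viktor ∩ Liang ∩ Chen ∩ Grace: 08:40–09:00.
Viktor ∩ Liang ∩ Chen ∩ Grace ∩ Priya: 08:40–09:00.
Windows ≥ 15 min: 08:40–09:00.
Earliest such window starts at 08:40.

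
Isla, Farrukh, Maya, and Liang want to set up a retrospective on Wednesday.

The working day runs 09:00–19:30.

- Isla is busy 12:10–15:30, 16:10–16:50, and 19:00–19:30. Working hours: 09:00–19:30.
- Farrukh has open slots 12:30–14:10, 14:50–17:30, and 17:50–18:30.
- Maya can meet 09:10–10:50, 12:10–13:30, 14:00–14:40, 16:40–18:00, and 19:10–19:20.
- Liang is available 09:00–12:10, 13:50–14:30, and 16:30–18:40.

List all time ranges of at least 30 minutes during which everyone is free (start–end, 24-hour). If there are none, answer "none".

Isla free within 09:00–19:30: 09:00–12:10, 15:30–16:10, 16:50–19:00.
Isla ∩ Farrukh: 15:30–16:10, 16:50–17:30, 17:50–18:30.
Isla ∩ Farrukh ∩ Maya: 16:50–17:30, 17:50–18:00.
Isla ∩ Farrukh ∩ Maya ∩ Liang: 16:50–17:30, 17:50–18:00.
Windows ≥ 30 min: 16:50–17:30.

16:50–17:30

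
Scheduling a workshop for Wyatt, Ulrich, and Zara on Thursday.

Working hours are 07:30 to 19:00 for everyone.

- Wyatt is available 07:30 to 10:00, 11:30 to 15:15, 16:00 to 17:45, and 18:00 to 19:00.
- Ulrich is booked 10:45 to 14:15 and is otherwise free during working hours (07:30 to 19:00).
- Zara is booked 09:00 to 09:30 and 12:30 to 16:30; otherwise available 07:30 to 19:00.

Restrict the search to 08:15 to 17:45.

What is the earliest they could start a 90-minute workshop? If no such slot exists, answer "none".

Ulrich free within 07:30–19:00: 07:30–10:45, 14:15–19:00.
Zara free within 07:30–19:00: 07:30–09:00, 09:30–12:30, 16:30–19:00.
Wyatt ∩ Ulrich: 07:30–10:00, 14:15–15:15, 16:00–17:45, 18:00–19:00.
Wyatt ∩ Ulrich ∩ Zara: 07:30–09:00, 09:30–10:00, 16:30–17:45, 18:00–19:00.
Restricted to 08:15–17:45: 08:15–09:00, 09:30–10:00, 16:30–17:45.
Windows ≥ 90 min: (none).

none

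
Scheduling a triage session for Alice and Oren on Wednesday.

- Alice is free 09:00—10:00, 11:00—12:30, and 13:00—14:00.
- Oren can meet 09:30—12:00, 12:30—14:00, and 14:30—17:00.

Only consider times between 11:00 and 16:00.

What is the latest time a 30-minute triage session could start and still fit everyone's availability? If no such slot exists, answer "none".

13:30

Alice ∩ Oren: 09:30–10:00, 11:00–12:00, 13:00–14:00.
Restricted to 11:00–16:00: 11:00–12:00, 13:00–14:00.
Windows ≥ 30 min: 11:00–12:00, 13:00–14:00.
Latest start in the last window 13:00–14:00 is 14:00 − 30 min = 13:30.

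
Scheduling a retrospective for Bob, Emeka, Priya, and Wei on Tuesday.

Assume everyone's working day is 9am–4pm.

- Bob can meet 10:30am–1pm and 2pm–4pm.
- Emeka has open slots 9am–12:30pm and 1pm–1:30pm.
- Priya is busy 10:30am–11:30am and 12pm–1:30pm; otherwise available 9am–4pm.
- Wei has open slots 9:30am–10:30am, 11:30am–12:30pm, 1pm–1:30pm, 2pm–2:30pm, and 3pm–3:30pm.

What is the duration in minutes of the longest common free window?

Priya free within 09:00–16:00: 09:00–10:30, 11:30–12:00, 13:30–16:00.
Bob ∩ Emeka: 10:30–12:30.
Bob ∩ Emeka ∩ Priya: 11:30–12:00.
Bob ∩ Emeka ∩ Priya ∩ Wei: 11:30–12:00.
Single common window of 30 minutes.

30 minutes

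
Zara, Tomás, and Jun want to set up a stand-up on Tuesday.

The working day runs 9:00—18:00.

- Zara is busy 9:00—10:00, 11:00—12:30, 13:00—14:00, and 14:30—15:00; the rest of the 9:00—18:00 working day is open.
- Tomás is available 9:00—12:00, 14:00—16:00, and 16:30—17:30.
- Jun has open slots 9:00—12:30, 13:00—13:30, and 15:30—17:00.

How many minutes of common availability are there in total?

120 minutes

Zara free within 09:00–18:00: 10:00–11:00, 12:30–13:00, 14:00–14:30, 15:00–18:00.
Zara ∩ Tomás: 10:00–11:00, 14:00–14:30, 15:00–16:00, 16:30–17:30.
Zara ∩ Tomás ∩ Jun: 10:00–11:00, 15:30–16:00, 16:30–17:00.
Total common minutes: 60 + 30 + 30 = 120.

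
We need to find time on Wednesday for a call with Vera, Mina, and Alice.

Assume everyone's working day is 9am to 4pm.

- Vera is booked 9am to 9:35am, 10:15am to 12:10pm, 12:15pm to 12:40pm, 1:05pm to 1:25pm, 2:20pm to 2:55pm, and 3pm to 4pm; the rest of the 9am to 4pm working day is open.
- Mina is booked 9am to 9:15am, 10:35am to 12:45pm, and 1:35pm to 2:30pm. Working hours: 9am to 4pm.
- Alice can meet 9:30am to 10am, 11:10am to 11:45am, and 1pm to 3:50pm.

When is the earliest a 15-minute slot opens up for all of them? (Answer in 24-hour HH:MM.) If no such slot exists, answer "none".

09:35

Vera free within 09:00–16:00: 09:35–10:15, 12:10–12:15, 12:40–13:05, 13:25–14:20, 14:55–15:00.
Mina free within 09:00–16:00: 09:15–10:35, 12:45–13:35, 14:30–16:00.
Vera ∩ Mina: 09:35–10:15, 12:45–13:05, 13:25–13:35, 14:55–15:00.
Vera ∩ Mina ∩ Alice: 09:35–10:00, 13:00–13:05, 13:25–13:35, 14:55–15:00.
Windows ≥ 15 min: 09:35–10:00.
Earliest such window starts at 09:35.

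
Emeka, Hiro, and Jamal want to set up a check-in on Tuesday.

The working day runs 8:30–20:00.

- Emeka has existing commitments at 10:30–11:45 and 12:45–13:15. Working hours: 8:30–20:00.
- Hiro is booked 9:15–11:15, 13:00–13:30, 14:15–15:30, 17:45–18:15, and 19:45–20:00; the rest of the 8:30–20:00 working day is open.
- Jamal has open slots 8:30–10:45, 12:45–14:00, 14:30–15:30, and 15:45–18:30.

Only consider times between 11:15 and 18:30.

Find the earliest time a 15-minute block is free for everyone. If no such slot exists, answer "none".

13:30

Emeka free within 08:30–20:00: 08:30–10:30, 11:45–12:45, 13:15–20:00.
Hiro free within 08:30–20:00: 08:30–09:15, 11:15–13:00, 13:30–14:15, 15:30–17:45, 18:15–19:45.
Emeka ∩ Hiro: 08:30–09:15, 11:45–12:45, 13:30–14:15, 15:30–17:45, 18:15–19:45.
Emeka ∩ Hiro ∩ Jamal: 08:30–09:15, 13:30–14:00, 15:45–17:45, 18:15–18:30.
Restricted to 11:15–18:30: 13:30–14:00, 15:45–17:45, 18:15–18:30.
Windows ≥ 15 min: 13:30–14:00, 15:45–17:45, 18:15–18:30.
Earliest such window starts at 13:30.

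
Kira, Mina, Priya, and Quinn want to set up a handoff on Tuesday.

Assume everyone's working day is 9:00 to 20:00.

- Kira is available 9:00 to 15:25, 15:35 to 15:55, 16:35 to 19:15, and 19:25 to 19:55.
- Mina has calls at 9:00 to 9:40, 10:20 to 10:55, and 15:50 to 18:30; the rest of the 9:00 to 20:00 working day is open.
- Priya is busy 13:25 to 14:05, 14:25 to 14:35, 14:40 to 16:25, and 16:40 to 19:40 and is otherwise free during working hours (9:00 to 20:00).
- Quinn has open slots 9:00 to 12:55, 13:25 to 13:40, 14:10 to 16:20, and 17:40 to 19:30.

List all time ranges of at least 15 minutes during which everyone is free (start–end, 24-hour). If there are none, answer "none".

Mina free within 09:00–20:00: 09:40–10:20, 10:55–15:50, 18:30–20:00.
Priya free within 09:00–20:00: 09:00–13:25, 14:05–14:25, 14:35–14:40, 16:25–16:40, 19:40–20:00.
Kira ∩ Mina: 09:40–10:20, 10:55–15:25, 15:35–15:50, 18:30–19:15, 19:25–19:55.
Kira ∩ Mina ∩ Priya: 09:40–10:20, 10:55–13:25, 14:05–14:25, 14:35–14:40, 19:40–19:55.
Kira ∩ Mina ∩ Priya ∩ Quinn: 09:40–10:20, 10:55–12:55, 14:10–14:25, 14:35–14:40.
Windows ≥ 15 min: 09:40–10:20, 10:55–12:55, 14:10–14:25.

09:40–10:20, 10:55–12:55, 14:10–14:25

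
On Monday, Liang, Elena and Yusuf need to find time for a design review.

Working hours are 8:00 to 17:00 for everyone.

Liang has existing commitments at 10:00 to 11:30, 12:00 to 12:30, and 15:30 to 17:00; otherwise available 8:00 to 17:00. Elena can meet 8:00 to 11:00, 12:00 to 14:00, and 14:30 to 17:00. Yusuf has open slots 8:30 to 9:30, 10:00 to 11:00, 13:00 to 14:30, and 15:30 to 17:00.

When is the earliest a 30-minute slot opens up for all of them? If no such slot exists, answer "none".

08:30

Liang free within 08:00–17:00: 08:00–10:00, 11:30–12:00, 12:30–15:30.
Liang ∩ Elena: 08:00–10:00, 12:30–14:00, 14:30–15:30.
Liang ∩ Elena ∩ Yusuf: 08:30–09:30, 13:00–14:00.
Windows ≥ 30 min: 08:30–09:30, 13:00–14:00.
Earliest such window starts at 08:30.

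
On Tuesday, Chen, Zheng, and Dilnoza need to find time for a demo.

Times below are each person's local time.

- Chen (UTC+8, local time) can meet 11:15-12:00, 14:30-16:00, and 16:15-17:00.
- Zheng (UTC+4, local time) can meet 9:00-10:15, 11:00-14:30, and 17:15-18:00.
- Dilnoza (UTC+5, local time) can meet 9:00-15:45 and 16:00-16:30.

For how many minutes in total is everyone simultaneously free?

105 minutes

Chen → UTC: 03:15–04:00, 06:30–08:00, 08:15–09:00.
Zheng → UTC: 05:00–06:15, 07:00–10:30, 13:15–14:00.
Dilnoza → UTC: 04:00–10:45, 11:00–11:30.
Chen ∩ Zheng: 07:00–08:00, 08:15–09:00.
Chen ∩ Zheng ∩ Dilnoza: 07:00–08:00, 08:15–09:00.
Total common minutes: 60 + 45 = 105.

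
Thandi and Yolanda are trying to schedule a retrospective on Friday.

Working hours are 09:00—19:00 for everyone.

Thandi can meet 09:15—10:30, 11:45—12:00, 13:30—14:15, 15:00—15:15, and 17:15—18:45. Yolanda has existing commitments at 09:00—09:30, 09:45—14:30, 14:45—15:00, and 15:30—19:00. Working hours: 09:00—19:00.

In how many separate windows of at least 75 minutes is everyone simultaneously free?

0

Yolanda free within 09:00–19:00: 09:30–09:45, 14:30–14:45, 15:00–15:30.
Thandi ∩ Yolanda: 09:30–09:45, 15:00–15:15.
Windows ≥ 75 min: (none).
That's 0 windows.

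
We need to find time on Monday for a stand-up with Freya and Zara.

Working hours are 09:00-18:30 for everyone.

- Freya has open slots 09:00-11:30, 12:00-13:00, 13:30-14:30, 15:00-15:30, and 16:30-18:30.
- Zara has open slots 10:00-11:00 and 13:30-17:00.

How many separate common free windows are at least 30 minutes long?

Freya ∩ Zara: 10:00–11:00, 13:30–14:30, 15:00–15:30, 16:30–17:00.
Windows ≥ 30 min: 10:00–11:00, 13:30–14:30, 15:00–15:30, 16:30–17:00.
That's 4 windows.

4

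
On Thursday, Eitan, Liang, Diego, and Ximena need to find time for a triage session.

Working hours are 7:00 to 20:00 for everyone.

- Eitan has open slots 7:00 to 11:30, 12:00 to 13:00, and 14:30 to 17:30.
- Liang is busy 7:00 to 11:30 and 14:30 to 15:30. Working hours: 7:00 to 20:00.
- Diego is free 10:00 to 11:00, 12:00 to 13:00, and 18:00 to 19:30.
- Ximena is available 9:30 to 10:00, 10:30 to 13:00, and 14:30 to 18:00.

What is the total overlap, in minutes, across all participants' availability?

Liang free within 07:00–20:00: 11:30–14:30, 15:30–20:00.
Eitan ∩ Liang: 12:00–13:00, 15:30–17:30.
Eitan ∩ Liang ∩ Diego: 12:00–13:00.
Eitan ∩ Liang ∩ Diego ∩ Ximena: 12:00–13:00.
Total common minutes: 60.

60 minutes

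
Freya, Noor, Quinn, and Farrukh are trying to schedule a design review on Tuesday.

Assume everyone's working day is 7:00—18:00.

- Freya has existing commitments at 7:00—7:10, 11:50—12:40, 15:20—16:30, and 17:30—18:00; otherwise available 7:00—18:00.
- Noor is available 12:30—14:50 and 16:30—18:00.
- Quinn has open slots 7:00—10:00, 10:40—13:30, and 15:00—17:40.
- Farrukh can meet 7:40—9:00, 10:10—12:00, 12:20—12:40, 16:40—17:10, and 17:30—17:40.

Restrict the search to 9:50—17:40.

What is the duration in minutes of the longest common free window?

30 minutes

Freya free within 07:00–18:00: 07:10–11:50, 12:40–15:20, 16:30–17:30.
Freya ∩ Noor: 12:40–14:50, 16:30–17:30.
Freya ∩ Noor ∩ Quinn: 12:40–13:30, 16:30–17:30.
Freya ∩ Noor ∩ Quinn ∩ Farrukh: 16:40–17:10.
Restricted to 09:50–17:40: 16:40–17:10.
Single common window of 30 minutes.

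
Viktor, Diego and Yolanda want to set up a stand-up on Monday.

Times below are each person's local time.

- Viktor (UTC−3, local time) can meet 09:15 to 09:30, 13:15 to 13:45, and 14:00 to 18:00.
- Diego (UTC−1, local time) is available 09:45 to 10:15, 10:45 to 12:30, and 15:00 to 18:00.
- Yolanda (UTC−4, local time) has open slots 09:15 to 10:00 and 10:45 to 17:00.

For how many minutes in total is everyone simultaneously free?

150 minutes

Viktor → UTC: 12:15–12:30, 16:15–16:45, 17:00–21:00.
Diego → UTC: 10:45–11:15, 11:45–13:30, 16:00–19:00.
Yolanda → UTC: 13:15–14:00, 14:45–21:00.
Viktor ∩ Diego: 12:15–12:30, 16:15–16:45, 17:00–19:00.
Viktor ∩ Diego ∩ Yolanda: 16:15–16:45, 17:00–19:00.
Total common minutes: 30 + 120 = 150.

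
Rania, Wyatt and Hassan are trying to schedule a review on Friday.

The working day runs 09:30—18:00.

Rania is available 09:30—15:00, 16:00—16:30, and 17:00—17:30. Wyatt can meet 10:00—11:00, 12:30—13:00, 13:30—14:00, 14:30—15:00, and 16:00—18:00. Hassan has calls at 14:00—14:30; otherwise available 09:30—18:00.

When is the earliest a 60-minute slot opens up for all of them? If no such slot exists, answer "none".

Hassan free within 09:30–18:00: 09:30–14:00, 14:30–18:00.
Rania ∩ Wyatt: 10:00–11:00, 12:30–13:00, 13:30–14:00, 14:30–15:00, 16:00–16:30, 17:00–17:30.
Rania ∩ Wyatt ∩ Hassan: 10:00–11:00, 12:30–13:00, 13:30–14:00, 14:30–15:00, 16:00–16:30, 17:00–17:30.
Windows ≥ 60 min: 10:00–11:00.
Earliest such window starts at 10:00.

10:00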